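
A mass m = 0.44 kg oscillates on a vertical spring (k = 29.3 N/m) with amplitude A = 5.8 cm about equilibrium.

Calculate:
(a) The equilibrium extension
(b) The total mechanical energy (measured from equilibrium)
x_eq = mg/k = 0.44×9.81/29.3 = 0.1473 m = 14.73 cm
E = ½kA² = ½×29.3×(0.058)² = 0.04928 J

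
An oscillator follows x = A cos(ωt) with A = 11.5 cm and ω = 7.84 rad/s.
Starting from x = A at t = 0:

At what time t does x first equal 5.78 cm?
cos(ωt) = x/A = 5.78/11.5 = 0.5026
ωt = arccos(0.5026) = 1.044 rad
t = 1.044/7.84 = 0.1332 s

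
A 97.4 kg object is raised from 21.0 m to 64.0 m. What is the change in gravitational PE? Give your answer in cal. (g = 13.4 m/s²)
ΔPE = mg(h₂ − h₁) = 97.4 kg × 13.4 m/s² × (64 − 21) m = 5.612e+04 J = 13410.0 cal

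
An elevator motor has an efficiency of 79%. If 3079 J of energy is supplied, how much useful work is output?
W_out = η × W_in = 0.79 × 3079 = 2432.4 J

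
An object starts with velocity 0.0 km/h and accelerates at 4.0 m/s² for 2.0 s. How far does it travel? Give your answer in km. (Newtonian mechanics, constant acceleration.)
d = v₀t + ½at² (with unit conversion) = 0.008 km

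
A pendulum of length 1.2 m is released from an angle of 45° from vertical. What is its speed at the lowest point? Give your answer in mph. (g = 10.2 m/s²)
h = L(1 − cosθ) = 1.2×(1 − cos45°) = 0.3515 m
v = √(2gh) = √(2×10.2×0.3515) = 2.678 m/s = 5.99 mph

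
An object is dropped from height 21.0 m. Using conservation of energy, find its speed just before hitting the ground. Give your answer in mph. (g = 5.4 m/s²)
mgh = ½mv² → v = √(2gh) = √(2×5.4×21) = 15.06 m/s = 33.69 mph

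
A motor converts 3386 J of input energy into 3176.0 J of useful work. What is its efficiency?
η = W_out/W_in = 3176.0/3386 = 0.938 = 93.8%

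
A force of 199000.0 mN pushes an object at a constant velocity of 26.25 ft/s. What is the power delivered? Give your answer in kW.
P = Fv = 199 N × 8.001 m/s = 1592 W = 1.592 kW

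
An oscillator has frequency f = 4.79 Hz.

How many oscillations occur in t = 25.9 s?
n = f×t = 4.79×25.9 = 124.1 oscillations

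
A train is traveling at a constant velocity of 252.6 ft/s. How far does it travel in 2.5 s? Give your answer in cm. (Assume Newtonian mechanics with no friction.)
d = vt (with unit conversion) = 19250.0 cm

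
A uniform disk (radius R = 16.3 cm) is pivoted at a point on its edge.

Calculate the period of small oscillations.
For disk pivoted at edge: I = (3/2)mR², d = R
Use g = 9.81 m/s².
I/m = (3/2)R² = 0.03985 m²; d = R = 0.163 m
T = 2π√((3/2)R²/(gR)) = 2π√(3R/(2g)) = 0.9919 s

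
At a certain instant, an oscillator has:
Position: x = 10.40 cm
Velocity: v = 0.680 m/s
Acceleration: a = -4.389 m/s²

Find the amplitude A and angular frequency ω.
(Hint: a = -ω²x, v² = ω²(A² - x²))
a = −ω²x → ω = √(|a|/x) = √(4.389/0.104) = 6.496 rad/s
v² = ω²(A² − x²) → A = √(x² + v²/ω²) = √(0.104² + 0.68²/6.496²) = 0.1476 m = 14.76 cm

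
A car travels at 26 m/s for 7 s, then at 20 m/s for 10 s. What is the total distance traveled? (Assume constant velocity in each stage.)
d₁ = v₁t₁ = 26 × 7 = 182 m
d₂ = v₂t₂ = 20 × 10 = 200 m
d_total = 182 + 200 = 382 m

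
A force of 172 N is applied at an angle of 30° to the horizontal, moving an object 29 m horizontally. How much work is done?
W = Fd cosθ = 172×29×cos(30°) = 4319.7 J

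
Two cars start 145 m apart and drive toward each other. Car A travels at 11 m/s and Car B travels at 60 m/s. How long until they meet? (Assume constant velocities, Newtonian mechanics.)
Combined speed: v_combined = 11 + 60 = 71 m/s
Time to meet: t = d/71 = 145/71 = 2.04 s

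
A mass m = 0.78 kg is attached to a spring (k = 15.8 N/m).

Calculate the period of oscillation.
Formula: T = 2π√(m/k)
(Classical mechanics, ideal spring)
T = 2π√(m/k) = 2π√(0.78/15.8) = 1.396 s; f = 1/T = 0.7163 Hz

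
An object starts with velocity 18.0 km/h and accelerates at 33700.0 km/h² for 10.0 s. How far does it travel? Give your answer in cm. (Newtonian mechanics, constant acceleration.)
d = v₀t + ½at² (with unit conversion) = 18000.0 cm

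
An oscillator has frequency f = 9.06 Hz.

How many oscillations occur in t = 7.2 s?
n = f×t = 9.06×7.2 = 65.23 oscillations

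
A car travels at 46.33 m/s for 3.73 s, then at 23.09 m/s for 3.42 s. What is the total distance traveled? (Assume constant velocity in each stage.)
d₁ = v₁t₁ = 46.33 × 3.73 = 172.811 m
d₂ = v₂t₂ = 23.09 × 3.42 = 78.9678 m
d_total = 172.811 + 78.9678 = 251.78 m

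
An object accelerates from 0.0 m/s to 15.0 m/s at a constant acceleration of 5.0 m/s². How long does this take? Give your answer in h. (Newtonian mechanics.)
t = (v - v₀)/a (with unit conversion) = 0.0008333 h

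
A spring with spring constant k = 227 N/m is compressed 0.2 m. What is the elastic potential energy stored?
PE = ½kx² = ½×227×0.2² = 4.54 J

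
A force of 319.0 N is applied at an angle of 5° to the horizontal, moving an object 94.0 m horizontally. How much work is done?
W = Fd cosθ = 319.0×94.0×cos(5°) = 29872.0 J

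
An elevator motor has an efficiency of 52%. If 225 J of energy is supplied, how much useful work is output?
W_out = η × W_in = 0.52 × 225 = 117.0 J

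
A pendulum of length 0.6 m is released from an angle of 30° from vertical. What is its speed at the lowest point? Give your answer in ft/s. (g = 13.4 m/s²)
h = L(1 − cosθ) = 0.6×(1 − cos30°) = 0.08038 m
v = √(2gh) = √(2×13.4×0.08038) = 1.468 m/s = 4.815 ft/s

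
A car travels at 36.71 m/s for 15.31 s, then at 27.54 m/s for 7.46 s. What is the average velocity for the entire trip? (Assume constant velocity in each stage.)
d₁ = v₁t₁ = 36.71 × 15.31 = 562.03 m
d₂ = v₂t₂ = 27.54 × 7.46 = 205.448 m
d_total = 767.48 m, t_total = 22.77 s
v_avg = d_total/t_total = 767.48/22.77 = 33.71 m/s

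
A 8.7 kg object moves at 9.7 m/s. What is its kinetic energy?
KE = ½mv² = ½×8.7×9.7² = 409.2915 J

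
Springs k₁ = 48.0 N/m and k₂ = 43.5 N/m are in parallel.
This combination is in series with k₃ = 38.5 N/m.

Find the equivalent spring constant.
k₁₂ = k₁ + k₂ = 91.5 N/m (parallel)
1/k_eq = 1/k₁₂ + 1/k₃ → k_eq = 27.1 N/m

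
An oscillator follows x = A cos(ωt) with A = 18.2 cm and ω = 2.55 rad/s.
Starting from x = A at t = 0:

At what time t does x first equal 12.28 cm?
cos(ωt) = x/A = 12.28/18.2 = 0.6747
ωt = arccos(0.6747) = 0.8302 rad
t = 0.8302/2.55 = 0.3256 s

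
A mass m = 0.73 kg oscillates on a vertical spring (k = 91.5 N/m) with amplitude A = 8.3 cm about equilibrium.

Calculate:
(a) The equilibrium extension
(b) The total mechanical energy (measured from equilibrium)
x_eq = mg/k = 0.73×9.81/91.5 = 0.07827 m = 7.827 cm
E = ½kA² = ½×91.5×(0.083)² = 0.3152 J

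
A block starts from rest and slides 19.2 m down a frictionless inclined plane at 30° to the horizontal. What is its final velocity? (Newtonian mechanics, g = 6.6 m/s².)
a = g sin(θ) = 6.6 × sin(30°) = 3.3 m/s²
v = √(2ad) = √(2 × 3.3 × 19.2) = 11.26 m/s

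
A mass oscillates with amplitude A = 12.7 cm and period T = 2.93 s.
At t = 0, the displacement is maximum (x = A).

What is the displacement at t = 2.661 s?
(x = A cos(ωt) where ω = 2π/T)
ω = 2π/T = 2π/2.93 = 2.144 rad/s
x = A cos(ωt) = 12.7×cos(2.144×2.661) = 10.64 cm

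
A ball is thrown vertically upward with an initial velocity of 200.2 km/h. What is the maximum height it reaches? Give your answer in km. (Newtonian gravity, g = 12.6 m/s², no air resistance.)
h_max = v₀²/(2g) (with unit conversion) = 0.1227 km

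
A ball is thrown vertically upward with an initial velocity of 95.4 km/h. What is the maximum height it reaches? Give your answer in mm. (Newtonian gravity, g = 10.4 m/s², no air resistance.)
h_max = v₀²/(2g) (with unit conversion) = 33760.0 mm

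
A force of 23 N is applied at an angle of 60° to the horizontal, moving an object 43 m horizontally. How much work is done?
W = Fd cosθ = 23×43×cos(60°) = 494.5 J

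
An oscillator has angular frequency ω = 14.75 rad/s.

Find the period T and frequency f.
T = 2π/ω = 2π/14.75 = 0.426 s; f = ω/2π = 2.348 Hz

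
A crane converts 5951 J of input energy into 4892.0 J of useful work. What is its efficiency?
η = W_out/W_in = 4892.0/5951 = 0.822 = 82.2%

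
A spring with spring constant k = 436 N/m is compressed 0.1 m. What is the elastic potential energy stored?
PE = ½kx² = ½×436×0.1² = 2.18 J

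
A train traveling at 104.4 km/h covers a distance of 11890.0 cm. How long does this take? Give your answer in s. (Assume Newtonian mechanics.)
t = d/v (with unit conversion) = 4.1 s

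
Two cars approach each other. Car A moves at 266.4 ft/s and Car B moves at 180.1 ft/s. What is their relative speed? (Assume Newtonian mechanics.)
v_rel = v_A + v_B = 266.4 + 180.1 = 446.5 ft/s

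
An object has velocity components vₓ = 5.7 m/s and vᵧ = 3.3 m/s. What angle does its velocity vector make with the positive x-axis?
θ = arctan(vᵧ/vₓ) = arctan(3.3/5.7) = 30.07°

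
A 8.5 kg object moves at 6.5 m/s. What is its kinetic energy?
KE = ½mv² = ½×8.5×6.5² = 179.5625 J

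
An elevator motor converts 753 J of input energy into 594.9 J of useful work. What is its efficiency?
η = W_out/W_in = 594.9/753 = 0.79 = 79.0%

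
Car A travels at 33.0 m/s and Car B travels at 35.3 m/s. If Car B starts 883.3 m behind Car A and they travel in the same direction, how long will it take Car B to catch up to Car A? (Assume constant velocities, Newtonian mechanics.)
Relative speed: v_rel = 35.3 - 33.0 = 2.3 m/s
Time to catch: t = d₀/v_rel = 883.3/2.3 = 384.04 s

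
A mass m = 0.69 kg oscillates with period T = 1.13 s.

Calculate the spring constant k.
T = 2π√(m/k) → k = m(2π/T)² = 0.69×(2π/1.13)² = 21.33 N/m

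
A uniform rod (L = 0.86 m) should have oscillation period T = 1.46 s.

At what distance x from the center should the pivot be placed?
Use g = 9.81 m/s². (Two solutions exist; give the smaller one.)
T = 2π√((L²/12 + x²)/(gx)). Let c = T²g/(4π²) = 0.5297.
x² − cx + L²/12 = 0 → x = (c − √(c² − L²/3))/2 = 0.1726 m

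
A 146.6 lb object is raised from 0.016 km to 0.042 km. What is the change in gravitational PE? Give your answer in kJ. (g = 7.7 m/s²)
ΔPE = mg(h₂ − h₁) = 66.5 kg × 7.7 m/s² × (42 − 16) m = 1.331e+04 J = 13.31 kJ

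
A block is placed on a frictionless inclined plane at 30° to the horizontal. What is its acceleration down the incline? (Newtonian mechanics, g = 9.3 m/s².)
a = g sin(θ) = 9.3 × sin(30°) = 9.3 × 0.5 = 4.65 m/s²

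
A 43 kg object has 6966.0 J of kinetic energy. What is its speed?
KE = ½mv² → v = √(2KE/m) = √(2×6966.0/43) = 18.0 m/s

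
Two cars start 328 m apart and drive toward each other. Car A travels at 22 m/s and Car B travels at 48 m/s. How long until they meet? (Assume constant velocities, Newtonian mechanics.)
Combined speed: v_combined = 22 + 48 = 70 m/s
Time to meet: t = d/70 = 328/70 = 4.69 s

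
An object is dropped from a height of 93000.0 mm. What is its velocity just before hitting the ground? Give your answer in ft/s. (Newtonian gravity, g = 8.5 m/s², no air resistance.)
v = √(2gh) (with unit conversion) = 130.5 ft/s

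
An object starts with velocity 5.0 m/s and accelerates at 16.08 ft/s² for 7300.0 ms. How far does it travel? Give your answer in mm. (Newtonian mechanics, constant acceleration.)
d = v₀t + ½at² (with unit conversion) = 167100.0 mm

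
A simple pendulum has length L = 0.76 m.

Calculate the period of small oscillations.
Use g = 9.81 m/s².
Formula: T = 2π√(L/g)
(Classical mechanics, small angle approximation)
T = 2π√(L/g) = 2π√(0.76/9.81) = 1.749 s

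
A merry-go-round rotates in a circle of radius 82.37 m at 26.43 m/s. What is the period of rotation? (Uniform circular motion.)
T = 2πr/v = 2π×82.37/26.43 = 19.58 s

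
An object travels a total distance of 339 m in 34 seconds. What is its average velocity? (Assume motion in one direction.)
v_avg = Δd / Δt = 339 / 34 = 9.97 m/s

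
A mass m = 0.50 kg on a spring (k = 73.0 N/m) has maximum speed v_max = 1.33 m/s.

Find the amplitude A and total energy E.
½mv²_max = ½kA² → A = v_max√(m/k) = 1.33×√(0.5/73.0) = 0.1101 m = 11.01 cm
E = ½mv²_max = ½×0.5×1.33² = 0.4422 J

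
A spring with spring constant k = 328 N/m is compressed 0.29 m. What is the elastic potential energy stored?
PE = ½kx² = ½×328×0.29² = 13.79 J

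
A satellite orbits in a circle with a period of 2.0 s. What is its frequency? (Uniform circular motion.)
f = 1/T = 1/2.0 = 0.5 Hz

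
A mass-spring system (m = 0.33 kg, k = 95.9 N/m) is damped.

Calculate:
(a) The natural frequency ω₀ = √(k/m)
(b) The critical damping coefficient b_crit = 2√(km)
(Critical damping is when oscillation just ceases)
ω₀ = √(k/m) = √(95.9/0.33) = 17.05 rad/s
b_crit = 2√(km) = 2√(95.9×0.33) = 11.25 kg/s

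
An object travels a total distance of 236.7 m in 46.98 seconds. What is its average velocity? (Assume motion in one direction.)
v_avg = Δd / Δt = 236.7 / 46.98 = 5.04 m/s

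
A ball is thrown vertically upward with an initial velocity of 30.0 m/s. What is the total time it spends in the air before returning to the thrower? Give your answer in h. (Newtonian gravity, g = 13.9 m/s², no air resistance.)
t_total = 2v₀/g (with unit conversion) = 0.001199 h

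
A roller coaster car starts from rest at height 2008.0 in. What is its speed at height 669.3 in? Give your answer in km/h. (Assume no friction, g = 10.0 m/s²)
mgh₁ = ½mv₂² + mgh₂ → v₂ = √(2g(h₁−h₂)) = √(2×10.0×(51−17)) = 26.08 m/s = 93.88 km/h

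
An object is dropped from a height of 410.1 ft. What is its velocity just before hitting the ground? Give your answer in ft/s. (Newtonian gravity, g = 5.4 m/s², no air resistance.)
v = √(2gh) (with unit conversion) = 120.5 ft/s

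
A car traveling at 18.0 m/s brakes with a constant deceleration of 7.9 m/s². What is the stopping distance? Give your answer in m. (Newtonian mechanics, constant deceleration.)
d = v₀² / (2a) = 20.51 m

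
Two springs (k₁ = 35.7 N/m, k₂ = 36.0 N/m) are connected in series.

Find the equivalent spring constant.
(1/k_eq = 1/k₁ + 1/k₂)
1/k_eq = 1/35.7 + 1/36.0 = 0.055789; k_eq = 17.92 N/m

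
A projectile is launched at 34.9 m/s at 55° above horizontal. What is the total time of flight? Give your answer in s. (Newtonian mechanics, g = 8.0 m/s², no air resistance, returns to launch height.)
T = 2v₀sin(θ)/g = 7.147 s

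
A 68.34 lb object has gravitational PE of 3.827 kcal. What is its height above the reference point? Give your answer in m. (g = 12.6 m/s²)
PE = mgh → h = PE/(mg) = 1.601e+04 J / (31 kg × 12.6 m/s²) = 41 m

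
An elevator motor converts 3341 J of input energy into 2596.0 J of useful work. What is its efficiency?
η = W_out/W_in = 2596.0/3341 = 0.777 = 77.7%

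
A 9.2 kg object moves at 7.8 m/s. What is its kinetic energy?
KE = ½mv² = ½×9.2×7.8² = 279.864 J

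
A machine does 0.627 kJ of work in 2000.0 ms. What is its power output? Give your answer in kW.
P = W/t = 627 J / 2 s = 313.5 W = 0.3135 kW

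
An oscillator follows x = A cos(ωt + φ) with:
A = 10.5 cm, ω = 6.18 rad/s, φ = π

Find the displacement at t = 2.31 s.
x = A cos(ωt + φ) = 10.5×cos(6.18×2.31 + π) = 1.451 cm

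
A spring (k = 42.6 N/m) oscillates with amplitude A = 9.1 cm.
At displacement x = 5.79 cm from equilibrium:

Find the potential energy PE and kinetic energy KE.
E_total = ½kA² = ½×42.6×(0.091)² = 0.1764 J
PE = ½kx² = ½×42.6×(0.0579)² = 0.07141 J
KE = E_total − PE = 0.105 J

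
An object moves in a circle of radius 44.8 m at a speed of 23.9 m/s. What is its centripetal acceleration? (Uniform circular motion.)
a_c = v²/r = 23.9²/44.8 = 571.21/44.8 = 12.75 m/s²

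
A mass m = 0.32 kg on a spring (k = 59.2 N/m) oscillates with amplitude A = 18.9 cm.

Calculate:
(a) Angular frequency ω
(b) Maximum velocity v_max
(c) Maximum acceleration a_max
ω = √(k/m) = √(59.2/0.32) = 13.6 rad/s
v_max = ωA = 13.6×0.189 = 2.571 m/s
a_max = ω²A = 13.6²×0.189 = 34.97 m/s²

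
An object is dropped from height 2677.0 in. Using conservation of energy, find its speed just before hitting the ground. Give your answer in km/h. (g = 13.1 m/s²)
mgh = ½mv² → v = √(2gh) = √(2×13.1×68) = 42.21 m/s = 151.9 km/h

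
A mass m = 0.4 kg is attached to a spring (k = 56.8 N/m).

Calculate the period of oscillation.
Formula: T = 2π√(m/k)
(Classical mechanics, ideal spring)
T = 2π√(m/k) = 2π√(0.4/56.8) = 0.5273 s; f = 1/T = 1.897 Hz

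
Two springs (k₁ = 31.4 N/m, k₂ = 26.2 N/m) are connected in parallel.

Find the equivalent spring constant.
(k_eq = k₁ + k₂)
k_eq = k₁ + k₂ = 31.4 + 26.2 = 57.6 N/m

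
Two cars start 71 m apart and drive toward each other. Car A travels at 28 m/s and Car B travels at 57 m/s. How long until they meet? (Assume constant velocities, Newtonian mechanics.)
Combined speed: v_combined = 28 + 57 = 85 m/s
Time to meet: t = d/85 = 71/85 = 0.84 s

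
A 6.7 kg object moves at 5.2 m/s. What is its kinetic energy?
KE = ½mv² = ½×6.7×5.2² = 90.584 J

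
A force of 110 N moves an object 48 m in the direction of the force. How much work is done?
W = Fd = 110×48 = 5280.0 J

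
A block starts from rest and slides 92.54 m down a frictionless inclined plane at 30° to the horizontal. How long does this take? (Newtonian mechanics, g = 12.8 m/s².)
a = g sin(θ) = 12.8 × sin(30°) = 6.4 m/s²
t = √(2d/a) = √(2 × 92.54 / 6.4) = 5.38 s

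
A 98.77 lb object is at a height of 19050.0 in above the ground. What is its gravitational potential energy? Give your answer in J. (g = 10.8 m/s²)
PE = mgh = 44.8 kg × 10.8 m/s² × 483.9 m = 2.341e+05 J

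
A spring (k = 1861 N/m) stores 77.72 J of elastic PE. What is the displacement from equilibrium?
PE = ½kx² → x = √(2PE/k) = √(2×77.72/1861) = 0.289 m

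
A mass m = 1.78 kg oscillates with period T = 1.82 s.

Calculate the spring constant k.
T = 2π√(m/k) → k = m(2π/T)² = 1.78×(2π/1.82)² = 21.21 N/m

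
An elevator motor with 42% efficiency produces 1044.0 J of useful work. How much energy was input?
W_in = W_out/η = 1044.0/0.42 = 2485.7 J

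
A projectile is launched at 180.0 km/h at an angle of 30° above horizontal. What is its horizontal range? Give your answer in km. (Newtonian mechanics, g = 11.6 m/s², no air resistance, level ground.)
R = v₀² sin(2θ) / g (with unit conversion) = 0.1866 km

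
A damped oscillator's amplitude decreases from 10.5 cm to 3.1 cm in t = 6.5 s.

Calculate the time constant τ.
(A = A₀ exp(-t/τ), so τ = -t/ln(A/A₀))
A/A₀ = 3.1/10.5 = 0.2952; ln(A/A₀) = -1.22
τ = −t/ln(A/A₀) = −6.5/-1.22 = 5.328 s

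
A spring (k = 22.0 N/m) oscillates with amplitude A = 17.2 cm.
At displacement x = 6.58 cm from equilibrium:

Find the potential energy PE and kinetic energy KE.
E_total = ½kA² = ½×22.0×(0.172)² = 0.3254 J
PE = ½kx² = ½×22.0×(0.0658)² = 0.04763 J
KE = E_total − PE = 0.2778 J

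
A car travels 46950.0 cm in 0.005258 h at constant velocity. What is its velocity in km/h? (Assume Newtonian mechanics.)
v = d/t (with unit conversion) = 89.29 km/h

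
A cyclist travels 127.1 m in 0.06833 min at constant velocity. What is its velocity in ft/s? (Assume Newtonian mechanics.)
v = d/t (with unit conversion) = 101.7 ft/s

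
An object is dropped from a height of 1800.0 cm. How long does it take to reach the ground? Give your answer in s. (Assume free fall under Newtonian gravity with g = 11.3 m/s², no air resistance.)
t = √(2h/g) (with unit conversion) = 1.785 s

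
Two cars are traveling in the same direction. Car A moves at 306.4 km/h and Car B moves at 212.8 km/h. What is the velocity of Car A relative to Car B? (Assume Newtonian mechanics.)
v_rel = v_A - v_B = 306.4 - 212.8 = 93.6 km/h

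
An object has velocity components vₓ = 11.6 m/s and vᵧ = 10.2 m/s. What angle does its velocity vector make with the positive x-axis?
θ = arctan(vᵧ/vₓ) = arctan(10.2/11.6) = 41.33°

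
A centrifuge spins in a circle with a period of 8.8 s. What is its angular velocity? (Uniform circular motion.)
ω = 2π/T = 2π/8.8 = 0.714 rad/s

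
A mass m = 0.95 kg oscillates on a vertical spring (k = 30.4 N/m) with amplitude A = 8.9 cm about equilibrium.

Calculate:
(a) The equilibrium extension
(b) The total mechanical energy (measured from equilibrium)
x_eq = mg/k = 0.95×9.81/30.4 = 0.3066 m = 30.66 cm
E = ½kA² = ½×30.4×(0.089)² = 0.1204 J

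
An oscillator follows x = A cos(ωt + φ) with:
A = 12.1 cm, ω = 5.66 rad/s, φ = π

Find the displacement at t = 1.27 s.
x = A cos(ωt + φ) = 12.1×cos(5.66×1.27 + π) = -7.474 cm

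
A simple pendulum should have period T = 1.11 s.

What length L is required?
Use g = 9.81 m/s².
T = 2π√(L/g) → L = g(T/2π)² = 9.81×(1.11/2π)² = 0.3062 m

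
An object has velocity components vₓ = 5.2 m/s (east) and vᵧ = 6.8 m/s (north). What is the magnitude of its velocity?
|v| = √(vₓ² + vᵧ²) = √(5.2² + 6.8²) = √(73.28) = 8.56 m/s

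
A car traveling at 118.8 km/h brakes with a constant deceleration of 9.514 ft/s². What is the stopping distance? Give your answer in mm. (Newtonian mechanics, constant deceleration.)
d = v₀² / (2a) (with unit conversion) = 187800.0 mm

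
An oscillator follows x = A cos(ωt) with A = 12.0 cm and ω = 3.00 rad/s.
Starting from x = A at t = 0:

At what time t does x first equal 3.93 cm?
cos(ωt) = x/A = 3.93/12.0 = 0.3275
ωt = arccos(0.3275) = 1.237 rad
t = 1.237/3.0 = 0.4124 s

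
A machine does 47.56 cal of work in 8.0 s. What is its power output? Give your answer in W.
P = W/t = 199 J / 8 s = 24.87 W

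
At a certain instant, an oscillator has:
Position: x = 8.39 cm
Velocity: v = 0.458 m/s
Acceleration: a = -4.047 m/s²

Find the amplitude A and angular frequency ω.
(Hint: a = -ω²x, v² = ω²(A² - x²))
a = −ω²x → ω = √(|a|/x) = √(4.047/0.0839) = 6.945 rad/s
v² = ω²(A² − x²) → A = √(x² + v²/ω²) = √(0.0839² + 0.458²/6.945²) = 0.1067 m = 10.67 cm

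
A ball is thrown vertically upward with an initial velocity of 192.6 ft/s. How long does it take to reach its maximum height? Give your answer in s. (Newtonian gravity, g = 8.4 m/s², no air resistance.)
t_up = v₀/g (with unit conversion) = 6.989 s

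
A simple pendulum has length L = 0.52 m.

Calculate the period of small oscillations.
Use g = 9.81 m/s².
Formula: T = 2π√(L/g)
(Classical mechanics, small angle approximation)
T = 2π√(L/g) = 2π√(0.52/9.81) = 1.447 s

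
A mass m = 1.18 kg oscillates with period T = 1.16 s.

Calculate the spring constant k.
T = 2π√(m/k) → k = m(2π/T)² = 1.18×(2π/1.16)² = 34.62 N/m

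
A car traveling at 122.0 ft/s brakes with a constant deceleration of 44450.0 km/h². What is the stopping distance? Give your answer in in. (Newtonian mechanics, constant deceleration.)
d = v₀² / (2a) (with unit conversion) = 7936.0 in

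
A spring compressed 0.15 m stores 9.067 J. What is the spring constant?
PE = ½kx² → k = 2PE/x² = 2×9.067/0.15² = 806.0 N/m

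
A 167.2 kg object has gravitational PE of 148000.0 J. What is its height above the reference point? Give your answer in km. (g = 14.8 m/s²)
PE = mgh → h = PE/(mg) = 1.48e+05 J / (167.2 kg × 14.8 m/s²) = 59.81 m = 0.05981 km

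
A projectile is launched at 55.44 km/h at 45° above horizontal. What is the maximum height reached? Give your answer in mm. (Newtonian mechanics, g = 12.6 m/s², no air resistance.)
H = v₀²sin²(θ)/(2g) (with unit conversion) = 4706.0 mm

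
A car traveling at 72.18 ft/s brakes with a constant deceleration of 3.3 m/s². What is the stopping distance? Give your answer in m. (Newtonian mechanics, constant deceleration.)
d = v₀² / (2a) (with unit conversion) = 73.34 m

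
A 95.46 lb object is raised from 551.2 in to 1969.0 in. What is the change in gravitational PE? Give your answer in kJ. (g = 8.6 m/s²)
ΔPE = mg(h₂ − h₁) = 43.3 kg × 8.6 m/s² × (50.01 − 14) m = 1.341e+04 J = 13.41 kJ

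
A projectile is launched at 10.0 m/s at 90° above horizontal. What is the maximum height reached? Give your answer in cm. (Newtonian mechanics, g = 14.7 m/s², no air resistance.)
H = v₀²sin²(θ)/(2g) (with unit conversion) = 340.1 cm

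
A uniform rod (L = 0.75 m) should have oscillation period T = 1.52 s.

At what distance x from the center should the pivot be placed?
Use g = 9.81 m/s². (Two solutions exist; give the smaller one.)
T = 2π√((L²/12 + x²)/(gx)). Let c = T²g/(4π²) = 0.5741.
x² − cx + L²/12 = 0 → x = (c − √(c² − L²/3))/2 = 0.09857 m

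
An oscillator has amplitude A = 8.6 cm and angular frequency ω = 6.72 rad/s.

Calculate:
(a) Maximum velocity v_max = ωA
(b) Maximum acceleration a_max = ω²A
v_max = ωA = 6.72×0.086 = 0.5779 m/s
a_max = ω²A = 6.72²×0.086 = 3.884 m/s²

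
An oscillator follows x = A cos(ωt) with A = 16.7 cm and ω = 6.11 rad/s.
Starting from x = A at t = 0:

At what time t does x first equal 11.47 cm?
cos(ωt) = x/A = 11.47/16.7 = 0.6868
ωt = arccos(0.6868) = 0.8137 rad
t = 0.8137/6.11 = 0.1332 s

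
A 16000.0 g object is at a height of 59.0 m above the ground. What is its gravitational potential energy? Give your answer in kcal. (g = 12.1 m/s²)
PE = mgh = 16 kg × 12.1 m/s² × 59 m = 1.142e+04 J = 2.73 kcal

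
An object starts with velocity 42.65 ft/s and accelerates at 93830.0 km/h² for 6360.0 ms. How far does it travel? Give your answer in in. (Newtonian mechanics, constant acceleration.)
d = v₀t + ½at² (with unit conversion) = 9020.0 in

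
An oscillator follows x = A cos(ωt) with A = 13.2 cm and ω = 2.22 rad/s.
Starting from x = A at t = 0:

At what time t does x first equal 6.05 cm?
cos(ωt) = x/A = 6.05/13.2 = 0.4583
ωt = arccos(0.4583) = 1.095 rad
t = 1.095/2.22 = 0.4931 s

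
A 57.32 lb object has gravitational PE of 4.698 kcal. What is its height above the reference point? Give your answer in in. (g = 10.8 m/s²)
PE = mgh → h = PE/(mg) = 1.966e+04 J / (26 kg × 10.8 m/s²) = 70 m = 2756.0 in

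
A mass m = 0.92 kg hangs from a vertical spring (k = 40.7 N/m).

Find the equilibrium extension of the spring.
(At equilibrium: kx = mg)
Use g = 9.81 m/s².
x_eq = mg/k = 0.92×9.81/40.7 = 0.2217 m = 22.17 cm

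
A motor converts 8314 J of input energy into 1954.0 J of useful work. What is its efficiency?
η = W_out/W_in = 1954.0/8314 = 0.235 = 23.5%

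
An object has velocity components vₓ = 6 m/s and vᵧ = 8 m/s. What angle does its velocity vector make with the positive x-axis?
θ = arctan(vᵧ/vₓ) = arctan(8/6) = 53.13°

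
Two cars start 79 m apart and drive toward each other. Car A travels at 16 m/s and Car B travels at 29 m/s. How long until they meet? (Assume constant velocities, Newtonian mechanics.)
Combined speed: v_combined = 16 + 29 = 45 m/s
Time to meet: t = d/45 = 79/45 = 1.76 s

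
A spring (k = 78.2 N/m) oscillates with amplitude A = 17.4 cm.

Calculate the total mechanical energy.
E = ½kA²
E = ½kA² = ½×78.2×(0.174)² = 1.184 J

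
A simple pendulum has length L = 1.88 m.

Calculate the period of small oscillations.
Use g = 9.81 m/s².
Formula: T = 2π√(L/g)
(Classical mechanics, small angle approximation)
T = 2π√(L/g) = 2π√(1.88/9.81) = 2.751 s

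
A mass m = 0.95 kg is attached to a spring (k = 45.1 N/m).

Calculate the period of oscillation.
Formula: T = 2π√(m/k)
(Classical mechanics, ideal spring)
T = 2π√(m/k) = 2π√(0.95/45.1) = 0.9119 s; f = 1/T = 1.097 Hz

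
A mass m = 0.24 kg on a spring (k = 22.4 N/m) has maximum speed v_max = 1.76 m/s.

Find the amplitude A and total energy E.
½mv²_max = ½kA² → A = v_max√(m/k) = 1.76×√(0.24/22.4) = 0.1822 m = 18.22 cm
E = ½mv²_max = ½×0.24×1.76² = 0.3717 J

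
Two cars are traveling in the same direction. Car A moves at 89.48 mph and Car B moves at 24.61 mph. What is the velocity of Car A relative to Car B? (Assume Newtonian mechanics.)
v_rel = v_A - v_B = 89.48 - 24.61 = 64.87 mph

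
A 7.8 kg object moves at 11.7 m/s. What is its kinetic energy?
KE = ½mv² = ½×7.8×11.7² = 533.871 J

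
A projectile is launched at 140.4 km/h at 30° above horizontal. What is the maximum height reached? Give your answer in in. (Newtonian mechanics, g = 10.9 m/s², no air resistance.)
H = v₀²sin²(θ)/(2g) (with unit conversion) = 686.7 in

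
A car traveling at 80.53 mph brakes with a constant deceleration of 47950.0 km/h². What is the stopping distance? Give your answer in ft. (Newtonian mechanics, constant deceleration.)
d = v₀² / (2a) (with unit conversion) = 574.6 ft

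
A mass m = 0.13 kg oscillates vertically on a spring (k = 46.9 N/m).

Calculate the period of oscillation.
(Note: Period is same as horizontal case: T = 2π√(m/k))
T = 2π√(m/k) = 2π√(0.13/46.9) = 0.3308 s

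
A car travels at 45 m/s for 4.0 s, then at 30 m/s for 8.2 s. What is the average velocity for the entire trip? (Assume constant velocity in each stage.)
d₁ = v₁t₁ = 45 × 4.0 = 180 m
d₂ = v₂t₂ = 30 × 8.2 = 246 m
d_total = 426.0 m, t_total = 12.2 s
v_avg = d_total/t_total = 426.0/12.2 = 34.92 m/s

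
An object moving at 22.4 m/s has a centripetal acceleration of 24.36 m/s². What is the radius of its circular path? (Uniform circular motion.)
r = v²/a_c = 22.4²/24.36 = 20.6 m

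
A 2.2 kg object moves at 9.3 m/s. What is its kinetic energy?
KE = ½mv² = ½×2.2×9.3² = 95.139 J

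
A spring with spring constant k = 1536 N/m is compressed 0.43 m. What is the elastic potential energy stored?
PE = ½kx² = ½×1536×0.43² = 142.0 J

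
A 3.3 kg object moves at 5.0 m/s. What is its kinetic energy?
KE = ½mv² = ½×3.3×5.0² = 41.25 J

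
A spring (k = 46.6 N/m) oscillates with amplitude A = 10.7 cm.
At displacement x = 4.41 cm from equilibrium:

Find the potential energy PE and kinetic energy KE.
E_total = ½kA² = ½×46.6×(0.107)² = 0.2668 J
PE = ½kx² = ½×46.6×(0.0441)² = 0.04531 J
KE = E_total − PE = 0.2214 J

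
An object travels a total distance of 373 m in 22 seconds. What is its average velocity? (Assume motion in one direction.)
v_avg = Δd / Δt = 373 / 22 = 16.95 m/s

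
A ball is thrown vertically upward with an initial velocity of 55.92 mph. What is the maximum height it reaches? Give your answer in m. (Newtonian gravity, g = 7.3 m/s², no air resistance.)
h_max = v₀²/(2g) (with unit conversion) = 42.8 m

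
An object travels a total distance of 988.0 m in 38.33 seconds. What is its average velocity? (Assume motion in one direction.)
v_avg = Δd / Δt = 988.0 / 38.33 = 25.78 m/s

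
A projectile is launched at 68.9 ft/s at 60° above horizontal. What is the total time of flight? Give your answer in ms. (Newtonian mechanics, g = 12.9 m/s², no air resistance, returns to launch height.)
T = 2v₀sin(θ)/g (with unit conversion) = 2820.0 ms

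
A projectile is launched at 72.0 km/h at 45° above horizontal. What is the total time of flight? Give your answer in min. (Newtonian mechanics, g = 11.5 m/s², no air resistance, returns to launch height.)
T = 2v₀sin(θ)/g (with unit conversion) = 0.04099 min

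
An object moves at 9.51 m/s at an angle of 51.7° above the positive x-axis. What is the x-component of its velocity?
vₓ = v cos(θ) = 9.51 × cos(51.7°) = 5.89 m/s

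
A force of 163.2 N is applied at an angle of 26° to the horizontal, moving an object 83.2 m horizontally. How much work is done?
W = Fd cosθ = 163.2×83.2×cos(26°) = 12204.0 J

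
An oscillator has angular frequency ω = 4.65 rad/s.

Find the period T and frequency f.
T = 2π/ω = 2π/4.65 = 1.351 s; f = ω/2π = 0.7401 Hz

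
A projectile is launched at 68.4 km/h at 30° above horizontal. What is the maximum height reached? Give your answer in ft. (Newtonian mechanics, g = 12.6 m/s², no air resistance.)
H = v₀²sin²(θ)/(2g) (with unit conversion) = 11.75 ft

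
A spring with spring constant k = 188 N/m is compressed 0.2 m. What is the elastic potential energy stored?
PE = ½kx² = ½×188×0.2² = 3.76 J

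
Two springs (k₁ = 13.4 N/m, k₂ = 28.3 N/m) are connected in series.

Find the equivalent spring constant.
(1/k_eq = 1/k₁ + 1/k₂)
1/k_eq = 1/13.4 + 1/28.3 = 0.10996; k_eq = 9.094 N/m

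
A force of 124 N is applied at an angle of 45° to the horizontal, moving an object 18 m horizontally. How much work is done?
W = Fd cosθ = 124×18×cos(45°) = 1578.3 J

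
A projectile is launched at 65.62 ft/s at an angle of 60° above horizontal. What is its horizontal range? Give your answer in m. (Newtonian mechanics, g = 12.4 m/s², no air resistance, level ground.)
R = v₀² sin(2θ) / g (with unit conversion) = 27.94 m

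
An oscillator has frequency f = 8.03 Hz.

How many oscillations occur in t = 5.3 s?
n = f×t = 8.03×5.3 = 42.56 oscillations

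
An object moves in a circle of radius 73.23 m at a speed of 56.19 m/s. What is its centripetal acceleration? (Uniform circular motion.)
a_c = v²/r = 56.19²/73.23 = 3157.32/73.23 = 43.12 m/s²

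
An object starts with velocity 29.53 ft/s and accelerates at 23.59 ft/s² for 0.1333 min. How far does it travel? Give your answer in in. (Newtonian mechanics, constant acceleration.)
d = v₀t + ½at² (with unit conversion) = 11890.0 in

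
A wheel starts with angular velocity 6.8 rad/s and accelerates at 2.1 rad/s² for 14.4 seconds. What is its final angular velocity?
ω = ω₀ + αt = 6.8 + 2.1 × 14.4 = 37.04 rad/s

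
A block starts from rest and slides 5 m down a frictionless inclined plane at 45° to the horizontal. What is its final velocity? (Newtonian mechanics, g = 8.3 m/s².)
a = g sin(θ) = 8.3 × sin(45°) = 5.87 m/s²
v = √(2ad) = √(2 × 5.87 × 5) = 7.66 m/s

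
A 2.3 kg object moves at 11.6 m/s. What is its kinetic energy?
KE = ½mv² = ½×2.3×11.6² = 154.744 J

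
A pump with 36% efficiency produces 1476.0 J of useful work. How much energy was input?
W_in = W_out/η = 1476.0/0.36 = 4100.0 J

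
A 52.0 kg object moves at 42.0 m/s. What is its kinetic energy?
KE = ½mv² = ½×52.0×42.0² = 45864.0 J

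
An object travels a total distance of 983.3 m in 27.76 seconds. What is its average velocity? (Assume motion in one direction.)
v_avg = Δd / Δt = 983.3 / 27.76 = 35.42 m/s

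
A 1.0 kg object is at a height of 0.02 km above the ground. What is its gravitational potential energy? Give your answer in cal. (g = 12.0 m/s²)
PE = mgh = 1 kg × 12.0 m/s² × 20 m = 240 J = 57.36 cal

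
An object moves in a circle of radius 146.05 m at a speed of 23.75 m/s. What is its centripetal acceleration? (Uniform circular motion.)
a_c = v²/r = 23.75²/146.05 = 564.062/146.05 = 3.86 m/s²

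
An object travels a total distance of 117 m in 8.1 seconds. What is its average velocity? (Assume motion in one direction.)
v_avg = Δd / Δt = 117 / 8.1 = 14.44 m/s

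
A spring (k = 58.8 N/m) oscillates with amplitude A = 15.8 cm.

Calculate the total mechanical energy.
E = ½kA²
E = ½kA² = ½×58.8×(0.158)² = 0.7339 J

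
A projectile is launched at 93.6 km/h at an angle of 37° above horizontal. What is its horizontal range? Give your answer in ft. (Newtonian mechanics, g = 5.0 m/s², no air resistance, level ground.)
R = v₀² sin(2θ) / g (with unit conversion) = 426.4 ft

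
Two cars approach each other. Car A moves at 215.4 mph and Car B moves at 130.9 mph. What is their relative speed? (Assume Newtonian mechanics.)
v_rel = v_A + v_B = 215.4 + 130.9 = 346.3 mph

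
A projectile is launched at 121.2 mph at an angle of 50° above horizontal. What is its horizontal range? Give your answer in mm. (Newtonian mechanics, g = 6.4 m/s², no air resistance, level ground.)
R = v₀² sin(2θ) / g (with unit conversion) = 451700.0 mm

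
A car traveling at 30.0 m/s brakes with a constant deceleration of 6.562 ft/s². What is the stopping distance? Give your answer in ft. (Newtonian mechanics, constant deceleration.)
d = v₀² / (2a) (with unit conversion) = 738.2 ft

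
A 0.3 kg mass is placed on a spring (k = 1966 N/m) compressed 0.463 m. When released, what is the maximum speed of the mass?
½kx² = ½mv² → v = x√(k/m) = 0.463×√(1966/0.3) = 37.48 m/s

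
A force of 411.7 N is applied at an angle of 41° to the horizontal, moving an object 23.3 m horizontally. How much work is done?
W = Fd cosθ = 411.7×23.3×cos(41°) = 7239.6 J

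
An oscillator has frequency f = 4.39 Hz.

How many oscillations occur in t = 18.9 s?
n = f×t = 4.39×18.9 = 82.97 oscillations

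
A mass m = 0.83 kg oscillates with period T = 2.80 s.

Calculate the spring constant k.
T = 2π√(m/k) → k = m(2π/T)² = 0.83×(2π/2.8)² = 4.179 N/m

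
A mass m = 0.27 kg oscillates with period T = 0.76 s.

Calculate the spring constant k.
T = 2π√(m/k) → k = m(2π/T)² = 0.27×(2π/0.76)² = 18.45 N/m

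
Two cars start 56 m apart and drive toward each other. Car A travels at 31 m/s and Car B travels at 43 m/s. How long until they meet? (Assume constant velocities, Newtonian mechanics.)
Combined speed: v_combined = 31 + 43 = 74 m/s
Time to meet: t = d/74 = 56/74 = 0.76 s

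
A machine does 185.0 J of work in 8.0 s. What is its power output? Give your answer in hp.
P = W/t = 185 J / 8 s = 23.12 W = 0.03101 hp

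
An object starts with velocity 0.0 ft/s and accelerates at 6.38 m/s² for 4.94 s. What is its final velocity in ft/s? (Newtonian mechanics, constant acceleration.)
v = v₀ + at (with unit conversion) = 103.4 ft/s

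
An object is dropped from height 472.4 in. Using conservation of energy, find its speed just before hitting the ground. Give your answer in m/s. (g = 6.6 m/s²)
mgh = ½mv² → v = √(2gh) = √(2×6.6×12) = 12.59 m/s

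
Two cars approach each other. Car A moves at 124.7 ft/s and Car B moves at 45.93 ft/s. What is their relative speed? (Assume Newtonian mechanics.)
v_rel = v_A + v_B = 124.7 + 45.93 = 170.6 ft/s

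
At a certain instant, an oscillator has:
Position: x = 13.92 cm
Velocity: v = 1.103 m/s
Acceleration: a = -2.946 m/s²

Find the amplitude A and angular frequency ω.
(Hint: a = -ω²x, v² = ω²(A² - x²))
a = −ω²x → ω = √(|a|/x) = √(2.946/0.1392) = 4.6 rad/s
v² = ω²(A² − x²) → A = √(x² + v²/ω²) = √(0.1392² + 1.103²/4.6²) = 0.2772 m = 27.72 cm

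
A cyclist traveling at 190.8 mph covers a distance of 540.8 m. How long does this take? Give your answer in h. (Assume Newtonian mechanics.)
t = d/v (with unit conversion) = 0.001761 h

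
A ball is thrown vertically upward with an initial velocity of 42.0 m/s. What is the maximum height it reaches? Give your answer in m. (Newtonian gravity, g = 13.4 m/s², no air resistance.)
h_max = v₀²/(2g) = 65.82 m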